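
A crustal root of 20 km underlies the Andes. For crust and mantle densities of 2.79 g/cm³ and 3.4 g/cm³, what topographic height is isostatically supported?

For local isostatic compensation: ρ_c h = (ρ_m − ρ_c) r.
h = r (ρ_m − ρ_c) / ρ_c = 20 km × (3.4 − 2.79) / 2.79 = 4.37 km.

4.37 km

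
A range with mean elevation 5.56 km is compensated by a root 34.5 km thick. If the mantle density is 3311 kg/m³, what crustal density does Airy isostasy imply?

ρ_c h = (ρ_m − ρ_c) r → ρ_c (h + r) = ρ_m r → ρ_c = ρ_m r / (h + r).
ρ_c = 3311 × 34.5 km / (5.56 km + 34.5 km) = 2850 kg/m³.

2850 kg/m³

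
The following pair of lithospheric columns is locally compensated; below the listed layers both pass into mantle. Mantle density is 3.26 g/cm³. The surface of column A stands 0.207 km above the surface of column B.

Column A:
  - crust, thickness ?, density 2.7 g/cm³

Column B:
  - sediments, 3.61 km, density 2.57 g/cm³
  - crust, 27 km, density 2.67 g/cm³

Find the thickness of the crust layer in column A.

34.1 km

Take the compensation level at the base of the deeper column (depth z_c below the surface of column A) and equate Σ ρ_i t_i down to z_c; mantle fills any gap and the z_c terms cancel.
Column A: x×2.7 + (z_c − 0 − x)×3.26
Column B: 0.207×0 + 3.61×2.57 + 27×2.67 + (z_c − 0.207 − 30.61)×3.26
The z_c×3.26 term appears on both sides and cancels. Collect the known terms of each column as K = Σ(ρt)_known − 3.26 × (depth of known layers): K_A = 0 − 3.26×0 = 0; K_B = 81.3677 − 3.26×(0.207 + 30.61) = −19.09572.
Balance: K_A − x×(3.26 − 2.7) = K_B, so x = (K_A − K_B)/(3.26 − 2.7) = 19.0957/0.56 = 34.1 km.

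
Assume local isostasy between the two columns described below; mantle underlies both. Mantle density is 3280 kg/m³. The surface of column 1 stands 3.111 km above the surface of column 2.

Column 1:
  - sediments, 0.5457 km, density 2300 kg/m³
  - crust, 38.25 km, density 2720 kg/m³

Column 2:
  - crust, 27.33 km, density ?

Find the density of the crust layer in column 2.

Take the compensation level at the base of the deeper column (depth z_c below the surface of column 1) and equate Σ ρ_i t_i down to z_c; mantle fills any gap and the z_c terms cancel.
Column 1: 0.5457×2300 + 38.25×2720 + (z_c − 38.7957)×3280
Column 2: 3.111×0 + 27.33×ρ + (z_c − 3.111 − 27.33)×3280
The z_c×3280 term appears on both sides and cancels. Collect the known terms of each column as K = Σ(ρt)_known − 3280 × (depth of known layers): K_1 = 105295.11 − 3280×38.7957 = −21954.786; K_2 = 0 − 3280×(3.111 + 27.33) = −99846.48.
Balance: K_1 = K_2 + 27.33×ρ, so ρ = (K_1 − K_2)/27.33 = 77891.7/27.33 = 2850 kg/m³.

2850 kg/m³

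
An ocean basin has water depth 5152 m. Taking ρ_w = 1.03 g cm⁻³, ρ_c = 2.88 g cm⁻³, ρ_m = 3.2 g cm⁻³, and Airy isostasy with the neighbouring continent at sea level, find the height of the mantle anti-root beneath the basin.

29800 m

For local isostatic compensation: replacing crust with seawater at the top is compensated by replacing crust with mantle at the base: d (ρ_c − ρ_w) = a (ρ_m − ρ_c).
a = d (ρ_c − ρ_w)/(ρ_m − ρ_c) = 5152 m × 1.85/0.32 = 29800 m.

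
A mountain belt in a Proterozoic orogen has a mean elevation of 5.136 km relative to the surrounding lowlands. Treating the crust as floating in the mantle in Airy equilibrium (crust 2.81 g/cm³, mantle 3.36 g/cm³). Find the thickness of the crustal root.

26.2 km

Isostatic balance requires: the weight of the topography is balanced by the buoyancy of the root, ρ_c h = (ρ_m − ρ_c) r.
r = h · ρ_c / (ρ_m − ρ_c) = 5.136 km × 2.81 / (3.36 − 2.81) = 26.2 km.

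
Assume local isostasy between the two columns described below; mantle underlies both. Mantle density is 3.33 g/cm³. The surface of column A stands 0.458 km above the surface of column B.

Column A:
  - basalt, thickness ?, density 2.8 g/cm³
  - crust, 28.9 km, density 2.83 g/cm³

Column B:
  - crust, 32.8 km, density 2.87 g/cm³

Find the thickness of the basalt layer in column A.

4.08 km

Take the compensation level at the base of the deeper column (depth z_c below the surface of column A) and equate Σ ρ_i t_i down to z_c; mantle fills any gap and the z_c terms cancel.
Column A: x×2.8 + 28.9×2.83 + (z_c − 28.9 − x)×3.33
Column B: 0.458×0 + 32.8×2.87 + (z_c − 0.458 − 32.8)×3.33
The z_c×3.33 term appears on both sides and cancels. Collect the known terms of each column as K = Σ(ρt)_known − 3.33 × (depth of known layers): K_A = 81.787 − 3.33×28.9 = −14.45; K_B = 94.136 − 3.33×(0.458 + 32.8) = −16.61314.
Balance: K_A − x×(3.33 − 2.8) = K_B, so x = (K_A − K_B)/(3.33 − 2.8) = 2.16314/0.53 = 4.08 km.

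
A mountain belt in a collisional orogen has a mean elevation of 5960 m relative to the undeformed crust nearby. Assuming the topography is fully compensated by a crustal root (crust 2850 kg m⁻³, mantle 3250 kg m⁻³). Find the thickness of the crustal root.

Balancing pressure at the compensation depth: the weight of the topography is balanced by the buoyancy of the root, ρ_c h = (ρ_m − ρ_c) r.
r = h · ρ_c / (ρ_m − ρ_c) = 5960 m × 2850 / (3250 − 2850) = 42500 m.

42500 m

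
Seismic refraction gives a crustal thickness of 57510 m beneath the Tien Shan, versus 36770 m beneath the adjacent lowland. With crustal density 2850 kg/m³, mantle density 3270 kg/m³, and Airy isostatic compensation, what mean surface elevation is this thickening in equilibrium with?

Excess crust Δ = 57510 m − 36770 m = 20740 m, split between elevation h and root r with h + r = Δ.
Airy balance ρ_c h = (ρ_m − ρ_c) r gives r = h ρ_c/(ρ_m − ρ_c), so h (1 + ρ_c/(ρ_m − ρ_c)) = Δ, i.e. h = Δ (ρ_m − ρ_c)/ρ_m.
h = 20740 m × 420/3270 = 2660 m.

2660 m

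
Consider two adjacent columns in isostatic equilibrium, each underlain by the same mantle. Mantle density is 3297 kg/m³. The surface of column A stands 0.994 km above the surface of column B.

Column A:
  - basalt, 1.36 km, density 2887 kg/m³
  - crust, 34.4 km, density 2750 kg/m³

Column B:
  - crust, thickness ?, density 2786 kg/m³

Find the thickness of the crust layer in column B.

Take the compensation level at the base of the deeper column (depth z_c below the surface of column A) and equate Σ ρ_i t_i down to z_c; mantle fills any gap and the z_c terms cancel.
Column A: 1.36×2887 + 34.4×2750 + (z_c − 35.76)×3297
Column B: 0.994×0 + x×2786 + (z_c − 0.994 − 0 − x)×3297
The z_c×3297 term appears on both sides and cancels. Collect the known terms of each column as K = Σ(ρt)_known − 3297 × (depth of known layers): K_A = 98526.32 − 3297×35.76 = −19374.4; K_B = 0 − 3297×(0.994 + 0) = −3277.218.
Balance: K_A = K_B − x×(3297 − 2786), so x = (K_B − K_A)/(3297 − 2786) = 16097.2/511 = 31.5 km.

31.5 km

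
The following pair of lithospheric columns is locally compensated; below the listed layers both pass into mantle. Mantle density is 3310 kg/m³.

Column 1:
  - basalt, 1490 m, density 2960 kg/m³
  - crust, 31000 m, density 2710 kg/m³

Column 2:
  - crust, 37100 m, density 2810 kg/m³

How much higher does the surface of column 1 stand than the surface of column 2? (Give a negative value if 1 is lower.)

For any compensation level in the mantle, the mantle terms cancel and isostasy reduces to e = (Σt_1 − Σt_2) − (Σ(ρt)_1 − Σ(ρt)_2) / ρ_m.
Σt_1 = 32490 m; Σt_2 = 37100 m; Σ(ρt)_1 = 88420400; Σ(ρt)_2 = 104251000 (in m·kg/m³).
e = (32490 − 37100) − (88420400 − 104251000) / 3310 = 173 m.

173 m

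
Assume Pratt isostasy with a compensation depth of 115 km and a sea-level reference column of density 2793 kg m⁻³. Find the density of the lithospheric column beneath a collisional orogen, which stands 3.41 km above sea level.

2710 kg m⁻³

Pratt balance: ρ_ref D = ρ (D + h).
ρ = ρ_ref D/(D + h) = 2793 × 115 km/(115 km + 3.41 km) = 2710 kg m⁻³.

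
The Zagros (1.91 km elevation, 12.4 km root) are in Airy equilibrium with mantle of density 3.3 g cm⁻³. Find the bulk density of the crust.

2.86 g cm⁻³

ρ_c h = (ρ_m − ρ_c) r → ρ_c (h + r) = ρ_m r → ρ_c = ρ_m r / (h + r).
ρ_c = 3.3 × 12.4 km / (1.91 km + 12.4 km) = 2.86 g cm⁻³.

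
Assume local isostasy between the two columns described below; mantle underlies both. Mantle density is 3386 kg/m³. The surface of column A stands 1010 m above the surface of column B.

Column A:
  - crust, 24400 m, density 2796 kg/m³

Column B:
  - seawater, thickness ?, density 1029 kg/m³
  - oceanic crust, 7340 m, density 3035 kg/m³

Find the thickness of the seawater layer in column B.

3560 m

Take the compensation level at the base of the deeper column (depth z_c below the surface of column A) and equate Σ ρ_i t_i down to z_c; mantle fills any gap and the z_c terms cancel.
Column A: 24400×2796 + (z_c − 24400)×3386
Column B: 1010×0 + x×1029 + 7340×3035 + (z_c − 1010 − 7340 − x)×3386
The z_c×3386 term appears on both sides and cancels. Collect the known terms of each column as K = Σ(ρt)_known − 3386 × (depth of known layers): K_A = 68222400 − 3386×24400 = −14396000; K_B = 22276900 − 3386×(1010 + 7340) = −5996200.
Balance: K_A = K_B − x×(3386 − 1029), so x = (K_B − K_A)/(3386 − 1029) = 8399800/2357 = 3560 m.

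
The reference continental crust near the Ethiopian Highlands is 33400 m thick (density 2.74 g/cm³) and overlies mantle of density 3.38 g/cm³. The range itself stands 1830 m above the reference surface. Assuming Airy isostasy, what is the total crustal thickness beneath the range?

43100 m

Root depth r = h ρ_c / (ρ_m − ρ_c) = 1830 m × 2.74 / 0.64 = 7835 m.
Total thickness = T + h + r = 33400 m + 1830 m + 7835 m = 43100 m.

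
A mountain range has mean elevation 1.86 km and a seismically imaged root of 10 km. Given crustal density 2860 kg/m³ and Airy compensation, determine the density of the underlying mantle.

Airy balance: ρ_c h = (ρ_m − ρ_c) r → ρ_m = ρ_c (1 + h/r).
ρ_m = 2860 × (1 + 1.86 km/10 km) = 3390 kg/m³.

3390 kg/m³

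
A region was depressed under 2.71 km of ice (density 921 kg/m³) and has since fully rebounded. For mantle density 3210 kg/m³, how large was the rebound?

0.778 km

Removing the load lets mantle flow back in; uplift u satisfies ρ_ice t = ρ_m u.
u = t ρ_ice/ρ_m = 2.71 km × 921/3210 = 0.778 km.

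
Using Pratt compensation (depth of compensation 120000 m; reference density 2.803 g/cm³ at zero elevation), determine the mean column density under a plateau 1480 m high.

Pratt balance: ρ_ref D = ρ (D + h).
ρ = ρ_ref D/(D + h) = 2.803 × 120000 m/(120000 m + 1480 m) = 2.77 g/cm³.

2.77 g/cm³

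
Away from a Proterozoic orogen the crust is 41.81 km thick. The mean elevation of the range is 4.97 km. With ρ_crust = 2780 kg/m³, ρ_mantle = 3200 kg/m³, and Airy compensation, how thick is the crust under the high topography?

79.7 km

Root depth r = h ρ_c / (ρ_m − ρ_c) = 4.97 km × 2780 / 420 = 32.9 km.
Total thickness = T + h + r = 41.81 km + 4.97 km + 32.9 km = 79.7 km.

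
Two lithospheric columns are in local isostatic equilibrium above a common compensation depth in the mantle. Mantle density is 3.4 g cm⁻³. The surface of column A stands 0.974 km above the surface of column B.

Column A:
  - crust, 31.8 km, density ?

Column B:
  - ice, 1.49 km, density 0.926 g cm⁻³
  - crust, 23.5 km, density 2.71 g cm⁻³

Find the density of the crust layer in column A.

Take the compensation level at the base of the deeper column (depth z_c below the surface of column A) and equate Σ ρ_i t_i down to z_c; mantle fills any gap and the z_c terms cancel.
Column A: 31.8×ρ + (z_c − 31.8)×3.4
Column B: 0.974×0 + 1.49×0.926 + 23.5×2.71 + (z_c − 0.974 − 24.99)×3.4
The z_c×3.4 term appears on both sides and cancels. Collect the known terms of each column as K = Σ(ρt)_known − 3.4 × (depth of known layers): K_A = 0 − 3.4×31.8 = −108.12; K_B = 65.06474 − 3.4×(0.974 + 24.99) = −23.21286.
Balance: K_A + 31.8×ρ = K_B, so ρ = (K_B − K_A)/31.8 = 84.9071/31.8 = 2.67 g cm⁻³.

2.67 g cm⁻³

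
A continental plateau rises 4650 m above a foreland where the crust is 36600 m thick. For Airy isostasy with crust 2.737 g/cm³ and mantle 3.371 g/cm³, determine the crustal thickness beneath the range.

Root depth r = h ρ_c / (ρ_m − ρ_c) = 4650 m × 2.737 / 0.634 = 20070 m.
Total thickness = T + h + r = 36600 m + 4650 m + 20070 m = 61300 m.

61300 m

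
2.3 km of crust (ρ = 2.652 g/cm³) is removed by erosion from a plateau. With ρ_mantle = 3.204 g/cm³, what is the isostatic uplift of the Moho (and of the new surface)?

Unloading: uplift u = e ρ_c/ρ_m = 2.3 km × 2.652/3.204 = 1.9 km.

1.9 km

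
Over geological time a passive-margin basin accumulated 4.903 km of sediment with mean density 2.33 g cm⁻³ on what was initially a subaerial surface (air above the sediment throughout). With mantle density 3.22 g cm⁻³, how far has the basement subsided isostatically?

Subaerial load: s = t ρ_sed / ρ_m = 4.903 km × 2.33/3.22 = 3.55 km.

3.55 km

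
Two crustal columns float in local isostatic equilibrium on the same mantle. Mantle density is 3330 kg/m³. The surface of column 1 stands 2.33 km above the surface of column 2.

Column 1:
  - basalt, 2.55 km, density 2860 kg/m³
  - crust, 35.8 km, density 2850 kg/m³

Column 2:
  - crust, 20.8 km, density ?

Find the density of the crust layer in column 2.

2820 kg/m³

Take the compensation level at the base of the deeper column (depth z_c below the surface of column 1) and equate Σ ρ_i t_i down to z_c; mantle fills any gap and the z_c terms cancel.
Column 1: 2.55×2860 + 35.8×2850 + (z_c − 38.35)×3330
Column 2: 2.33×0 + 20.8×ρ + (z_c − 2.33 − 20.8)×3330
The z_c×3330 term appears on both sides and cancels. Collect the known terms of each column as K = Σ(ρt)_known − 3330 × (depth of known layers): K_1 = 109323 − 3330×38.35 = −18382.5; K_2 = 0 − 3330×(2.33 + 20.8) = −77022.9.
Balance: K_1 = K_2 + 20.8×ρ, so ρ = (K_1 − K_2)/20.8 = 58640.4/20.8 = 2820 kg/m³.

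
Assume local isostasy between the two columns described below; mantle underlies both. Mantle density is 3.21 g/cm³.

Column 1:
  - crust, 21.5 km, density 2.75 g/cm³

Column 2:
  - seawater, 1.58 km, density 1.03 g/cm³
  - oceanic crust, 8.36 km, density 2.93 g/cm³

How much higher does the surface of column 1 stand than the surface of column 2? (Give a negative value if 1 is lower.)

1.28 km

For any compensation level in the mantle, the mantle terms cancel and isostasy reduces to e = (Σt_1 − Σt_2) − (Σ(ρt)_1 − Σ(ρt)_2) / ρ_m.
Σt_1 = 21.5 km; Σt_2 = 9.94 km; Σ(ρt)_1 = 59.125; Σ(ρt)_2 = 26.1222 (in km·g/cm³).
e = (21.5 − 9.94) − (59.125 − 26.1222) / 3.21 = 1.28 km.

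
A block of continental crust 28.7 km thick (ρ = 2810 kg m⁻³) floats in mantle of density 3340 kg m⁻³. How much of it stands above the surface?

Floating equilibrium: submerged depth d = t ρ_obj/ρ_fluid = 28.7 km × 2810/3340 = 24.15 km.
Freeboard = t − d = 28.7 km − 24.15 km = 4.55 km.

4.55 km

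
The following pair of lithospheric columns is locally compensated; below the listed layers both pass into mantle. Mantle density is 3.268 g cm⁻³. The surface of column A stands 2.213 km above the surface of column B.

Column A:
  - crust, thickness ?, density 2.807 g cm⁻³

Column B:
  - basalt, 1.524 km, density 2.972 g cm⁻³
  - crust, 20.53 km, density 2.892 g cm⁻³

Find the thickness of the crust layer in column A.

33.4 km

Take the compensation level at the base of the deeper column (depth z_c below the surface of column A) and equate Σ ρ_i t_i down to z_c; mantle fills any gap and the z_c terms cancel.
Column A: x×2.807 + (z_c − 0 − x)×3.268
Column B: 2.213×0 + 1.524×2.972 + 20.53×2.892 + (z_c − 2.213 − 22.054)×3.268
The z_c×3.268 term appears on both sides and cancels. Collect the known terms of each column as K = Σ(ρt)_known − 3.268 × (depth of known layers): K_A = 0 − 3.268×0 = 0; K_B = 63.902088 − 3.268×(2.213 + 22.054) = −15.402468.
Balance: K_A − x×(3.268 − 2.807) = K_B, so x = (K_A − K_B)/(3.268 − 2.807) = 15.4025/0.461 = 33.4 km.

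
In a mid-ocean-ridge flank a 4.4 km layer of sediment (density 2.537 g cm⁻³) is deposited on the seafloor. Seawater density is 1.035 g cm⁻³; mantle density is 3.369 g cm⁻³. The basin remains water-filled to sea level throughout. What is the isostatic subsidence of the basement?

2.83 km

Submarine loading: the sediment displaces seawater, and the subsidence is in turn flooded, so s (ρ_m − ρ_w) = t (ρ_sed − ρ_w).
s = 4.4 km × (2.537 − 1.035) / (3.369 − 1.035) = 2.83 km.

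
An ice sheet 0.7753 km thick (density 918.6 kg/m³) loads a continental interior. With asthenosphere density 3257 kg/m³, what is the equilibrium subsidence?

0.219 km

For local isostatic compensation: the ice load ρ_ice t is balanced by mantle displaced below, ρ_m s.
s = t ρ_ice / ρ_m = 0.7753 km × 918.6/3257 = 0.219 km.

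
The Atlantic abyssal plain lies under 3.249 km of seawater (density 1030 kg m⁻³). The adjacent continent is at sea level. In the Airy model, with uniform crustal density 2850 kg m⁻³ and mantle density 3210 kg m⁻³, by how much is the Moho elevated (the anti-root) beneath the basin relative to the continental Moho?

16.4 km

Balancing pressure at the compensation depth: replacing crust with seawater at the top is compensated by replacing crust with mantle at the base: d (ρ_c − ρ_w) = a (ρ_m − ρ_c).
a = d (ρ_c − ρ_w)/(ρ_m − ρ_c) = 3.249 km × 1820/360 = 16.4 km.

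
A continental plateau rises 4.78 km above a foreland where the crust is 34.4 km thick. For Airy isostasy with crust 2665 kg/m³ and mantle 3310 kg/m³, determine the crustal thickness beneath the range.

58.9 km

Root depth r = h ρ_c / (ρ_m − ρ_c) = 4.78 km × 2665 / 645 = 19.75 km.
Total thickness = T + h + r = 34.4 km + 4.78 km + 19.75 km = 58.9 km.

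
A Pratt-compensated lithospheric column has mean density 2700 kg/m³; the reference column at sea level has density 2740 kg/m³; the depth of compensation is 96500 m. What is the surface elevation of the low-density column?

1430 m

ρ_ref D = ρ (D + h) → h = D (ρ_ref − ρ)/ρ.
h = 96500 m × (2740 − 2700)/2700 = 1430 m.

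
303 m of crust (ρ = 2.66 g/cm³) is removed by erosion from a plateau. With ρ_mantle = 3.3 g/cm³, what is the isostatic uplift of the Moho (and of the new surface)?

244 m

Unloading: uplift u = e ρ_c/ρ_m = 303 m × 2.66/3.3 = 244 m.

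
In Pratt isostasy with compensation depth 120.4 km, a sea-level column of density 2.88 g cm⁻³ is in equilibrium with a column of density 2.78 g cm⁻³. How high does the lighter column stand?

ρ_ref D = ρ (D + h) → h = D (ρ_ref − ρ)/ρ.
h = 120.4 km × (2.88 − 2.78)/2.78 = 4.33 km.

4.33 km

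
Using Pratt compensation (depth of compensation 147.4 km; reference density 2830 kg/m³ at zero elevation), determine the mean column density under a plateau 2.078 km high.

2790 kg/m³

Pratt balance: ρ_ref D = ρ (D + h).
ρ = ρ_ref D/(D + h) = 2830 × 147.4 km/(147.4 km + 2.078 km) = 2790 kg/m³.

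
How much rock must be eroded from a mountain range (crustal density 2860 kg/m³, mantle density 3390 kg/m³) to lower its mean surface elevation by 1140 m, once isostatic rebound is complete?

7290 m

Net drop Δ = e − u = e − e ρ_c/ρ_m = e (ρ_m − ρ_c)/ρ_m.
e = Δ ρ_m/(ρ_m − ρ_c) = 1140 m × 3390/530 = 7290 m.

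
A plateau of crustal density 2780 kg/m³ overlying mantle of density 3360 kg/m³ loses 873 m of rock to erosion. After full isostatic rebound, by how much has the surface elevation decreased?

151 m

Rebound u = e ρ_c/ρ_m = 873 m × 2780/3360 = 722.3 m.
Net surface drop = e − u = 873 m − 722.3 m = e (ρ_m − ρ_c)/ρ_m = 151 m.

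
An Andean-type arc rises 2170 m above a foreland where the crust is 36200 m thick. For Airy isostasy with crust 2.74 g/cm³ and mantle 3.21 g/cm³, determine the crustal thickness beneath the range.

Root depth r = h ρ_c / (ρ_m − ρ_c) = 2170 m × 2.74 / 0.47 = 12650 m.
Total thickness = T + h + r = 36200 m + 2170 m + 12650 m = 51000 m.

51000 m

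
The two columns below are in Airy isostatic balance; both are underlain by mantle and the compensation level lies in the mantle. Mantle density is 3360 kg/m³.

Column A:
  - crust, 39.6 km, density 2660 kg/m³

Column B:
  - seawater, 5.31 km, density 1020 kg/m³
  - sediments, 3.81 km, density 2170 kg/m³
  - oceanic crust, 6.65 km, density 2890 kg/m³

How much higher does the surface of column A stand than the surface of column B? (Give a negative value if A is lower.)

For any compensation level in the mantle, the mantle terms cancel and isostasy reduces to e = (Σt_A − Σt_B) − (Σ(ρt)_A − Σ(ρt)_B) / ρ_m.
Σt_A = 39.6 km; Σt_B = 15.77 km; Σ(ρt)_A = 105336; Σ(ρt)_B = 32902.4 (in km·kg/m³).
e = (39.6 − 15.77) − (105336 − 32902.4) / 3360 = 2.27 km.

2.27 km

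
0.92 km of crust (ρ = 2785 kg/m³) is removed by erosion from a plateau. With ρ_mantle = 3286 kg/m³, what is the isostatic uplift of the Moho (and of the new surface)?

Unloading: uplift u = e ρ_c/ρ_m = 0.92 km × 2785/3286 = 0.78 km.

0.78 km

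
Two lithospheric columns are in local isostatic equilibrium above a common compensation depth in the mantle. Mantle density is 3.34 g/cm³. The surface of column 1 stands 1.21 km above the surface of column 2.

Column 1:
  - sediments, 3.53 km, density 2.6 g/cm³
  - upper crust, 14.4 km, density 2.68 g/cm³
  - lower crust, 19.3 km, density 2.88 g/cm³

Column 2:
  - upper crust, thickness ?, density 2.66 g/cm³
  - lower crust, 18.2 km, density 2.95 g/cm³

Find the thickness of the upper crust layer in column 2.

14.5 km

Take the compensation level at the base of the deeper column (depth z_c below the surface of column 1) and equate Σ ρ_i t_i down to z_c; mantle fills any gap and the z_c terms cancel.
Column 1: 3.53×2.6 + 14.4×2.68 + 19.3×2.88 + (z_c − 37.23)×3.34
Column 2: 1.21×0 + x×2.66 + 18.2×2.95 + (z_c − 1.21 − 18.2 − x)×3.34
The z_c×3.34 term appears on both sides and cancels. Collect the known terms of each column as K = Σ(ρt)_known − 3.34 × (depth of known layers): K_1 = 103.354 − 3.34×37.23 = −20.9942; K_2 = 53.69 − 3.34×(1.21 + 18.2) = −11.1394.
Balance: K_1 = K_2 − x×(3.34 − 2.66), so x = (K_2 − K_1)/(3.34 − 2.66) = 9.8548/0.68 = 14.5 km.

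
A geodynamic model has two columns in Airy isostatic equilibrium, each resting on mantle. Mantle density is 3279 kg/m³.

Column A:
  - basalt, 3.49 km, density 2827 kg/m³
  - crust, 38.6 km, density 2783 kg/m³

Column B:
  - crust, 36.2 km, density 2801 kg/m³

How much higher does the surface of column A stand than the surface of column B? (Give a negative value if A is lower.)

1.04 km

For any compensation level in the mantle, the mantle terms cancel and isostasy reduces to e = (Σt_A − Σt_B) − (Σ(ρt)_A − Σ(ρt)_B) / ρ_m.
Σt_A = 42.09 km; Σt_B = 36.2 km; Σ(ρt)_A = 117290.03; Σ(ρt)_B = 101396.2 (in km·kg/m³).
e = (42.09 − 36.2) − (117290.03 − 101396.2) / 3279 = 1.04 km.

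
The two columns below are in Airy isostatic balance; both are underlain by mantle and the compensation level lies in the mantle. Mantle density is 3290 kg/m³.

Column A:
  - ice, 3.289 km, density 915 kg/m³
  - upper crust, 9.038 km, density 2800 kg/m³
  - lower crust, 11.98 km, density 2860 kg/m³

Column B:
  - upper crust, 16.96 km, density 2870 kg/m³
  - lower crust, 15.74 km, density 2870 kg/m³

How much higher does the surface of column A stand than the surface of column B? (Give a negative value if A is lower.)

For any compensation level in the mantle, the mantle terms cancel and isostasy reduces to e = (Σt_A − Σt_B) − (Σ(ρt)_A − Σ(ρt)_B) / ρ_m.
Σt_A = 24.307 km; Σt_B = 32.7 km; Σ(ρt)_A = 62578.635; Σ(ρt)_B = 93849 (in km·kg/m³).
e = (24.307 − 32.7) − (62578.635 − 93849) / 3290 = 1.11 km.

1.11 km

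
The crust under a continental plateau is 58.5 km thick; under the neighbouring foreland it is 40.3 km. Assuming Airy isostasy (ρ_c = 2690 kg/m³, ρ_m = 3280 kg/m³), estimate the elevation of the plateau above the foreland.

3.27 km

Excess crust Δ = 58.5 km − 40.3 km = 18.2 km, split between elevation h and root r with h + r = Δ.
Airy balance ρ_c h = (ρ_m − ρ_c) r gives r = h ρ_c/(ρ_m − ρ_c), so h (1 + ρ_c/(ρ_m − ρ_c)) = Δ, i.e. h = Δ (ρ_m − ρ_c)/ρ_m.
h = 18.2 km × 590/3280 = 3.27 km.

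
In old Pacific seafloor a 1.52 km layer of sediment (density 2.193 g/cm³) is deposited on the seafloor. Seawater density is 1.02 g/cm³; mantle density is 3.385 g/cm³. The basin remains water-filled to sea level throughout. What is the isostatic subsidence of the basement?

0.754 km

Submarine loading: the sediment displaces seawater, and the subsidence is in turn flooded, so s (ρ_m − ρ_w) = t (ρ_sed − ρ_w).
s = 1.52 km × (2.193 − 1.02) / (3.385 − 1.02) = 0.754 km.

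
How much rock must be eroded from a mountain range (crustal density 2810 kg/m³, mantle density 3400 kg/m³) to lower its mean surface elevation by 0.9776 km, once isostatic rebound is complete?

Net drop Δ = e − u = e − e ρ_c/ρ_m = e (ρ_m − ρ_c)/ρ_m.
e = Δ ρ_m/(ρ_m − ρ_c) = 0.9776 km × 3400/590 = 5.63 km.

5.63 km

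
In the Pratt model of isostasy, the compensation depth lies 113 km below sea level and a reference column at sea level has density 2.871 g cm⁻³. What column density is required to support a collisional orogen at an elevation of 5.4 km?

2.74 g cm⁻³

Pratt balance: ρ_ref D = ρ (D + h).
ρ = ρ_ref D/(D + h) = 2.871 × 113 km/(113 km + 5.4 km) = 2.74 g cm⁻³.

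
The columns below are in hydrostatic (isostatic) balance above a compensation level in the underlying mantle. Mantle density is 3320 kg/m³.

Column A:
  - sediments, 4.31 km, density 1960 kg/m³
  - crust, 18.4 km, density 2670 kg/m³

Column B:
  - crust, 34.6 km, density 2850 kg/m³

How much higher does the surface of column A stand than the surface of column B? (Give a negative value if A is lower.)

0.47 km

For any compensation level in the mantle, the mantle terms cancel and isostasy reduces to e = (Σt_A − Σt_B) − (Σ(ρt)_A − Σ(ρt)_B) / ρ_m.
Σt_A = 22.71 km; Σt_B = 34.6 km; Σ(ρt)_A = 57575.6; Σ(ρt)_B = 98610 (in km·kg/m³).
e = (22.71 − 34.6) − (57575.6 − 98610) / 3320 = 0.47 km.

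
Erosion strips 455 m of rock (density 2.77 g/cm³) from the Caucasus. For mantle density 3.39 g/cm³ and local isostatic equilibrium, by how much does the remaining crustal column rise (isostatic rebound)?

372 m

Unloading: uplift u = e ρ_c/ρ_m = 455 m × 2.77/3.39 = 372 m.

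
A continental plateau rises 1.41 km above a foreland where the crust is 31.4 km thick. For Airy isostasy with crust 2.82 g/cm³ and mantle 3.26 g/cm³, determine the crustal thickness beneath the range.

Root depth r = h ρ_c / (ρ_m − ρ_c) = 1.41 km × 2.82 / 0.44 = 9.037 km.
Total thickness = T + h + r = 31.4 km + 1.41 km + 9.037 km = 41.8 km.

41.8 km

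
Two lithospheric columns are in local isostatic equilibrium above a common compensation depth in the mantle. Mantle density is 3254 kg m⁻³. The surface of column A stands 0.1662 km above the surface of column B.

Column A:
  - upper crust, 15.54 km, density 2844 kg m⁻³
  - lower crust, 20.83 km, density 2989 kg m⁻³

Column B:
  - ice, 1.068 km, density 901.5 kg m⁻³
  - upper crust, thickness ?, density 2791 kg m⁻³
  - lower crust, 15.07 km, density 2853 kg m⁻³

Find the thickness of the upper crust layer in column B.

Take the compensation level at the base of the deeper column (depth z_c below the surface of column A) and equate Σ ρ_i t_i down to z_c; mantle fills any gap and the z_c terms cancel.
Column A: 15.54×2844 + 20.83×2989 + (z_c − 36.37)×3254
Column B: 0.1662×0 + 1.068×901.5 + x×2791 + 15.07×2853 + (z_c − 0.1662 − 16.138 − x)×3254
The z_c×3254 term appears on both sides and cancels. Collect the known terms of each column as K = Σ(ρt)_known − 3254 × (depth of known layers): K_A = 106456.63 − 3254×36.37 = −11891.35; K_B = 43957.512 − 3254×(0.1662 + 16.138) = −9096.3548.
Balance: K_A = K_B − x×(3254 − 2791), so x = (K_B − K_A)/(3254 − 2791) = 2795/463 = 6.04 km.

6.04 km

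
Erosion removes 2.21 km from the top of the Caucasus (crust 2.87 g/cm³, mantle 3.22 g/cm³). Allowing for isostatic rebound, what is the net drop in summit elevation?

0.24 km

Rebound u = e ρ_c/ρ_m = 2.21 km × 2.87/3.22 = 1.97 km.
Net surface drop = e − u = 2.21 km − 1.97 km = e (ρ_m − ρ_c)/ρ_m = 0.24 km.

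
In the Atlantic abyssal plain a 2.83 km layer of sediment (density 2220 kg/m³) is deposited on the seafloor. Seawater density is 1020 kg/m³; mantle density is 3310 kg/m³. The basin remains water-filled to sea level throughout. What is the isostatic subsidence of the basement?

Submarine loading: the sediment displaces seawater, and the subsidence is in turn flooded, so s (ρ_m − ρ_w) = t (ρ_sed − ρ_w).
s = 2.83 km × (2220 − 1020) / (3310 − 1020) = 1.48 km.

1.48 km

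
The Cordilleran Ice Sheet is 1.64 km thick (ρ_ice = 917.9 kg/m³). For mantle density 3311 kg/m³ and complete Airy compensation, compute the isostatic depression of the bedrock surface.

Isostatic balance requires: the ice load ρ_ice t is balanced by mantle displaced below, ρ_m s.
s = t ρ_ice / ρ_m = 1.64 km × 917.9/3311 = 0.455 km.

0.455 km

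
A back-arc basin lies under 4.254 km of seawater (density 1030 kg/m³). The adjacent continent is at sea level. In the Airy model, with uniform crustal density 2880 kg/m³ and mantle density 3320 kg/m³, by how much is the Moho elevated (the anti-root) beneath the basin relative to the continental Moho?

Equating mass per unit area of the two columns: replacing crust with seawater at the top is compensated by replacing crust with mantle at the base: d (ρ_c − ρ_w) = a (ρ_m − ρ_c).
a = d (ρ_c − ρ_w)/(ρ_m − ρ_c) = 4.254 km × 1850/440 = 17.9 km.

17.9 km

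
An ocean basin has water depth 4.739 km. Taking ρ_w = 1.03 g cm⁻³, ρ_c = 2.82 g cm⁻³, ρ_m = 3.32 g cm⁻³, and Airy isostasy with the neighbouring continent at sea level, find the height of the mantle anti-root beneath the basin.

By Archimedes' principle applied to the lithosphere: replacing crust with seawater at the top is compensated by replacing crust with mantle at the base: d (ρ_c − ρ_w) = a (ρ_m − ρ_c).
a = d (ρ_c − ρ_w)/(ρ_m − ρ_c) = 4.739 km × 1.79/0.5 = 17 km.

17 km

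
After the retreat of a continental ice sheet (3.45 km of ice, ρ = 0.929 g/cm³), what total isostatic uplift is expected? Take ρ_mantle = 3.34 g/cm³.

0.96 km

Removing the load lets mantle flow back in; uplift u satisfies ρ_ice t = ρ_m u.
u = t ρ_ice/ρ_m = 3.45 km × 0.929/3.34 = 0.96 km.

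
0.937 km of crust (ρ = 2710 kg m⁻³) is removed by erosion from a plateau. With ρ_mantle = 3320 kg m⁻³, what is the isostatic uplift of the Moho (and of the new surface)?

0.765 km

Unloading: uplift u = e ρ_c/ρ_m = 0.937 km × 2710/3320 = 0.765 km.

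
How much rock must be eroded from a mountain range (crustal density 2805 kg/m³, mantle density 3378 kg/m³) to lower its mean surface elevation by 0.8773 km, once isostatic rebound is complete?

5.17 km

Net drop Δ = e − u = e − e ρ_c/ρ_m = e (ρ_m − ρ_c)/ρ_m.
e = Δ ρ_m/(ρ_m − ρ_c) = 0.8773 km × 3378/573 = 5.17 km.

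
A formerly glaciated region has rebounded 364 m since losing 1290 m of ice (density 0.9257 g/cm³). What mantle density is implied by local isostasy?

3.28 g/cm³

ρ_m = ρ_ice t / u = 0.9257 × 1290 m/364 m = 3.28 g/cm³.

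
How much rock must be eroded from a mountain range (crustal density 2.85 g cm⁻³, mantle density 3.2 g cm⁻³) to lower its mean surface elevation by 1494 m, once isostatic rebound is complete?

13700 m

Net drop Δ = e − u = e − e ρ_c/ρ_m = e (ρ_m − ρ_c)/ρ_m.
e = Δ ρ_m/(ρ_m − ρ_c) = 1494 m × 3.2/0.35 = 13700 m.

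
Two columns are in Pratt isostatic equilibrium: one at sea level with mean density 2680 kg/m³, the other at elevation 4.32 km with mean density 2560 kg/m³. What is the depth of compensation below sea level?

ρ_ref D = ρ (D + h) → D (ρ_ref − ρ) = ρ h.
D = ρ h/(ρ_ref − ρ) = 2560 × 4.32 km/(2680 − 2560) = 92.2 km.

92.2 km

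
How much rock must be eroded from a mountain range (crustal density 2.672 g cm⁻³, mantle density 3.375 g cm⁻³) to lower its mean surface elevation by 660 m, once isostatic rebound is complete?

3170 m

Net drop Δ = e − u = e − e ρ_c/ρ_m = e (ρ_m − ρ_c)/ρ_m.
e = Δ ρ_m/(ρ_m − ρ_c) = 660 m × 3.375/0.703 = 3170 m.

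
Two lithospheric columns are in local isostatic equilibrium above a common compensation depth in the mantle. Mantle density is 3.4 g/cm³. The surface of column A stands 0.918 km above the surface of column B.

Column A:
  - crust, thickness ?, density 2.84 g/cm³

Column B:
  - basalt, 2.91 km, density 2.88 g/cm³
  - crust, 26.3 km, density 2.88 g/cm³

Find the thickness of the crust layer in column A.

32.7 km

Take the compensation level at the base of the deeper column (depth z_c below the surface of column A) and equate Σ ρ_i t_i down to z_c; mantle fills any gap and the z_c terms cancel.
Column A: x×2.84 + (z_c − 0 − x)×3.4
Column B: 0.918×0 + 2.91×2.88 + 26.3×2.88 + (z_c − 0.918 − 29.21)×3.4
The z_c×3.4 term appears on both sides and cancels. Collect the known terms of each column as K = Σ(ρt)_known − 3.4 × (depth of known layers): K_A = 0 − 3.4×0 = 0; K_B = 84.1248 − 3.4×(0.918 + 29.21) = −18.3104.
Balance: K_A − x×(3.4 − 2.84) = K_B, so x = (K_A − K_B)/(3.4 − 2.84) = 18.3104/0.56 = 32.7 km.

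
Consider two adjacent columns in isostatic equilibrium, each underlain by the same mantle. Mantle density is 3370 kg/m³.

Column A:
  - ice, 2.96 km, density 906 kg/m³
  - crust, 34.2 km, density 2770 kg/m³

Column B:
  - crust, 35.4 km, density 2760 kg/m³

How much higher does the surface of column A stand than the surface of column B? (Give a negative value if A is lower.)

For any compensation level in the mantle, the mantle terms cancel and isostasy reduces to e = (Σt_A − Σt_B) − (Σ(ρt)_A − Σ(ρt)_B) / ρ_m.
Σt_A = 37.16 km; Σt_B = 35.4 km; Σ(ρt)_A = 97415.76; Σ(ρt)_B = 97704 (in km·kg/m³).
e = (37.16 − 35.4) − (97415.76 − 97704) / 3370 = 1.85 km.

1.85 km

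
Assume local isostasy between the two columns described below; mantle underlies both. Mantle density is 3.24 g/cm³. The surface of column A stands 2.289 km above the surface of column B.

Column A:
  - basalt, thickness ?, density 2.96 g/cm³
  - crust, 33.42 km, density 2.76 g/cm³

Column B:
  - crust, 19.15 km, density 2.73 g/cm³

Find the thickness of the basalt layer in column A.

4.08 km

Take the compensation level at the base of the deeper column (depth z_c below the surface of column A) and equate Σ ρ_i t_i down to z_c; mantle fills any gap and the z_c terms cancel.
Column A: x×2.96 + 33.42×2.76 + (z_c − 33.42 − x)×3.24
Column B: 2.289×0 + 19.15×2.73 + (z_c − 2.289 − 19.15)×3.24
The z_c×3.24 term appears on both sides and cancels. Collect the known terms of each column as K = Σ(ρt)_known − 3.24 × (depth of known layers): K_A = 92.2392 − 3.24×33.42 = −16.0416; K_B = 52.2795 − 3.24×(2.289 + 19.15) = −17.18286.
Balance: K_A − x×(3.24 − 2.96) = K_B, so x = (K_A − K_B)/(3.24 − 2.96) = 1.14126/0.28 = 4.08 km.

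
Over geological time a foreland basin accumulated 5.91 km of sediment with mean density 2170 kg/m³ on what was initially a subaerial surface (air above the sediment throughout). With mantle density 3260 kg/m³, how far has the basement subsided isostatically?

3.93 km

Subaerial load: s = t ρ_sed / ρ_m = 5.91 km × 2170/3260 = 3.93 km.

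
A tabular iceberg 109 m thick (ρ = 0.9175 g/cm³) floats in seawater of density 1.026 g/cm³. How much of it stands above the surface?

Floating equilibrium: submerged depth d = t ρ_obj/ρ_fluid = 109 m × 0.9175/1.026 = 97.47 m.
Freeboard = t − d = 109 m − 97.47 m = 11.5 m.

11.5 m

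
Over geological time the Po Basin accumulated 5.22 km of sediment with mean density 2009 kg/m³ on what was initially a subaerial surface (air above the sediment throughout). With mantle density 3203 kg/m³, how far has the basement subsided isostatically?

Subaerial load: s = t ρ_sed / ρ_m = 5.22 km × 2009/3203 = 3.27 km.

3.27 km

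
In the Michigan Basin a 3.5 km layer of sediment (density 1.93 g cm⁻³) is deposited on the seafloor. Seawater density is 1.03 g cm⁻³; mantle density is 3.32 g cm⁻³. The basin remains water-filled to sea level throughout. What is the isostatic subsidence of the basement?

1.38 km

Submarine loading: the sediment displaces seawater, and the subsidence is in turn flooded, so s (ρ_m − ρ_w) = t (ρ_sed − ρ_w).
s = 3.5 km × (1.93 − 1.03) / (3.32 − 1.03) = 1.38 km.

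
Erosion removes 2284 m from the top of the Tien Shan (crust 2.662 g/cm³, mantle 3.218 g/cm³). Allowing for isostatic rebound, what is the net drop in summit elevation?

395 m

Rebound u = e ρ_c/ρ_m = 2284 m × 2.662/3.218 = 1889 m.
Net surface drop = e − u = 2284 m − 1889 m = e (ρ_m − ρ_c)/ρ_m = 395 m.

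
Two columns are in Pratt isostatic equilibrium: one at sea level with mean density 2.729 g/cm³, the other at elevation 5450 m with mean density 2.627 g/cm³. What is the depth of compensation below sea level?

ρ_ref D = ρ (D + h) → D (ρ_ref − ρ) = ρ h.
D = ρ h/(ρ_ref − ρ) = 2.627 × 5450 m/(2.729 − 2.627) = 140000 m.

140000 m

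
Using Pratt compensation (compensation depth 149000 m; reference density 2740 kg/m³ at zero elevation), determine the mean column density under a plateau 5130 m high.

2650 kg/m³

Pratt balance: ρ_ref D = ρ (D + h).
ρ = ρ_ref D/(D + h) = 2740 × 149000 m/(149000 m + 5130 m) = 2650 kg/m³.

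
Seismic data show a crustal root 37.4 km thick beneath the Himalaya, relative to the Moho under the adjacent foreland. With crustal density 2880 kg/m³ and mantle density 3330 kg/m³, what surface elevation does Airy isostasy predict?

5.84 km

Equating mass per unit area of the two columns: ρ_c h = (ρ_m − ρ_c) r.
h = r (ρ_m − ρ_c) / ρ_c = 37.4 km × (3330 − 2880) / 2880 = 5.84 km.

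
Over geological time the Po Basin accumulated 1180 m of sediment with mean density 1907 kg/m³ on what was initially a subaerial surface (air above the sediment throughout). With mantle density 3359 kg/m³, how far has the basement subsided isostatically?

670 m

Subaerial load: s = t ρ_sed / ρ_m = 1180 m × 1907/3359 = 670 m.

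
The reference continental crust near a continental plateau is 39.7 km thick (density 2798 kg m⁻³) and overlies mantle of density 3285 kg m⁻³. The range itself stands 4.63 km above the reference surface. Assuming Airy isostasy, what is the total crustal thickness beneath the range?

70.9 km

Root depth r = h ρ_c / (ρ_m − ρ_c) = 4.63 km × 2798 / 487 = 26.6 km.
Total thickness = T + h + r = 39.7 km + 4.63 km + 26.6 km = 70.9 km.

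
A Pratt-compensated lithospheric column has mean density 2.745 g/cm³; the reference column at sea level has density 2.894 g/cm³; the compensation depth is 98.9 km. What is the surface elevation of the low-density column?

ρ_ref D = ρ (D + h) → h = D (ρ_ref − ρ)/ρ.
h = 98.9 km × (2.894 − 2.745)/2.745 = 5.37 km.

5.37 km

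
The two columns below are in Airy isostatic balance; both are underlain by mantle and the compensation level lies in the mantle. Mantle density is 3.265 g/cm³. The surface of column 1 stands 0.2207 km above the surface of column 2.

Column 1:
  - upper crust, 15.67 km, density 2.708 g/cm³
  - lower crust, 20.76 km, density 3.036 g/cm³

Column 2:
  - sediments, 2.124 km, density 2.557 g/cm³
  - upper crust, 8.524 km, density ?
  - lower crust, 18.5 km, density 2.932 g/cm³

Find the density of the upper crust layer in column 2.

Take the compensation level at the base of the deeper column (depth z_c below the surface of column 1) and equate Σ ρ_i t_i down to z_c; mantle fills any gap and the z_c terms cancel.
Column 1: 15.67×2.708 + 20.76×3.036 + (z_c − 36.43)×3.265
Column 2: 0.2207×0 + 2.124×2.557 + 8.524×ρ + 18.5×2.932 + (z_c − 0.2207 − 29.148)×3.265
The z_c×3.265 term appears on both sides and cancels. Collect the known terms of each column as K = Σ(ρt)_known − 3.265 × (depth of known layers): K_1 = 105.46172 − 3.265×36.43 = −13.48223; K_2 = 59.673068 − 3.265×(0.2207 + 29.148) = −36.2157375.
Balance: K_1 = K_2 + 8.524×ρ, so ρ = (K_1 − K_2)/8.524 = 22.7335/8.524 = 2.67 g/cm³.

2.67 g/cm³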